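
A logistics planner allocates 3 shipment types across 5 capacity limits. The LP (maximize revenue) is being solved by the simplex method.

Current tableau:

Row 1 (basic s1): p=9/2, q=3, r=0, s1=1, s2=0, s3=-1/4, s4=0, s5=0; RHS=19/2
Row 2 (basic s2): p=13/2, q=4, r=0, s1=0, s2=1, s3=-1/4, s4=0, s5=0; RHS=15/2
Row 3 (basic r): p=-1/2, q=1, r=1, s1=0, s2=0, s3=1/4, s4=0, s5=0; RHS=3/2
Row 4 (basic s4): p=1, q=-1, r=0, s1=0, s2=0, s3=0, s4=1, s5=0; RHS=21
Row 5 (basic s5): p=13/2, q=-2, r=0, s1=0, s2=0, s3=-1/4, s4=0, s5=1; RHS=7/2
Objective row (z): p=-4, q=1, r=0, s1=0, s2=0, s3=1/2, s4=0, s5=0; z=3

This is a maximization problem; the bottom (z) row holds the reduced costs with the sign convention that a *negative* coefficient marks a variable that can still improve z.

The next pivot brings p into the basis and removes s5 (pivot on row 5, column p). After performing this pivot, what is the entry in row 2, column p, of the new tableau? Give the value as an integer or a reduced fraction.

0

Pivot element is row 5, column p: 13/2.
Normalize row 5: new (row 5, p) = (13/2)/(13/2) = 1.
row 2 ← row 2 − (13/2)·(new row 5): 13/2 − (13/2)·1 = 0.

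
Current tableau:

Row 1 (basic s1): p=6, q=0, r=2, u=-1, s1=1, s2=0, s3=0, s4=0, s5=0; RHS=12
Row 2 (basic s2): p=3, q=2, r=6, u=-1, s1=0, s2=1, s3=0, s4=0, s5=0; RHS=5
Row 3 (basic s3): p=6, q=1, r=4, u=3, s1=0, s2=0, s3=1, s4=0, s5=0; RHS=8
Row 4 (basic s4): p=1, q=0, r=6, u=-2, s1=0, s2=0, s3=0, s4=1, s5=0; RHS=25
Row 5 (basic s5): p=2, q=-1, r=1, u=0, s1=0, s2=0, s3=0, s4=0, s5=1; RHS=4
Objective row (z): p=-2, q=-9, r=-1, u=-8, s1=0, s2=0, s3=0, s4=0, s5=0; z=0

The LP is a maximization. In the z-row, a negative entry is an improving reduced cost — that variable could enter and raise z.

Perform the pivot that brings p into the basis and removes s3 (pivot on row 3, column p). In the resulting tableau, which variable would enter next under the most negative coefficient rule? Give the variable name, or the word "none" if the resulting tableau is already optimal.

Pivot element 6. New z-row = old z-row − (-2)·(row 3/6).
Updated z-row coefficients: p: 0, q: -26/3, r: 1/3, u: -7, s1: 0, s2: 0, s3: 1/3, s4: 0, s5: 0.
The most negative is -26/3 in column q, so q would enter next.

q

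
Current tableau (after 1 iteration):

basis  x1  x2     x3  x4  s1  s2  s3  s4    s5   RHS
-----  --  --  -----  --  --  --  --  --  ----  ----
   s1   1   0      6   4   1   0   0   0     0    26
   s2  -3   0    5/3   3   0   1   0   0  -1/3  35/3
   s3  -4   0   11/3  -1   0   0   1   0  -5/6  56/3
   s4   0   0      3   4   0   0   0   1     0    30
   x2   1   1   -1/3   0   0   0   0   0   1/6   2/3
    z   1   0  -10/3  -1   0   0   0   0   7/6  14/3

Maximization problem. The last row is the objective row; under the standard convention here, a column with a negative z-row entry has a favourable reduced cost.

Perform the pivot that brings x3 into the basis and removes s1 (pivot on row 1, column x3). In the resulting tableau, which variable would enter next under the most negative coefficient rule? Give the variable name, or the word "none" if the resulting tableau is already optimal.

none

Pivot element 6. New z-row = old z-row − (-10/3)·(row 1/6).
Updated z-row coefficients: x1: 14/9, x2: 0, x3: 0, x4: 11/9, s1: 5/9, s2: 0, s3: 0, s4: 0, s5: 7/6.
No coefficient is strictly negative; the tableau after this pivot is optimal.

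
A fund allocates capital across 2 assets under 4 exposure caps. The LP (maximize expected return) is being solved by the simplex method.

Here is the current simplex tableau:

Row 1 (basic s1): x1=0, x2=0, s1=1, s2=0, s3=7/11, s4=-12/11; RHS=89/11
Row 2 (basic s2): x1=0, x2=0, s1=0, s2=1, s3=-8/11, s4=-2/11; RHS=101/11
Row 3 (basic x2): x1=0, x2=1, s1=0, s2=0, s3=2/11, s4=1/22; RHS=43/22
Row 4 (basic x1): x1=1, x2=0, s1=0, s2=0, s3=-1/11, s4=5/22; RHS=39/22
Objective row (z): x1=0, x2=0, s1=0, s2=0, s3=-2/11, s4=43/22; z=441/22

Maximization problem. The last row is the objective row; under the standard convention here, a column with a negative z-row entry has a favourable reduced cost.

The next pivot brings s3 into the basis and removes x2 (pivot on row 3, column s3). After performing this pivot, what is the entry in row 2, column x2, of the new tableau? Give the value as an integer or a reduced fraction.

Pivot element is row 3, column s3: 2/11.
Normalize row 3: new (row 3, x2) = 1/(2/11) = 11/2.
row 2 ← row 2 − (-8/11)·(new row 3): 0 − (-8/11)·(11/2) = 4.

4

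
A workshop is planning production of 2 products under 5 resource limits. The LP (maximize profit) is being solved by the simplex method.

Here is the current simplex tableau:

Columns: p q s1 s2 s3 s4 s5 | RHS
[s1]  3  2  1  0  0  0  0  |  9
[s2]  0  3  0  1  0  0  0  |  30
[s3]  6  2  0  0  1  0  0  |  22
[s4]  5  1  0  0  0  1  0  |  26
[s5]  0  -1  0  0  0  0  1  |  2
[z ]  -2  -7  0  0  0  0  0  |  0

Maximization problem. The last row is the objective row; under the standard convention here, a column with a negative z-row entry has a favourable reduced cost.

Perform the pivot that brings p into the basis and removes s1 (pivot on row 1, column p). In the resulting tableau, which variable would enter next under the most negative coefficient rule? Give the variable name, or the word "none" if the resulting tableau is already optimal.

q

Pivot element 3. New z-row = old z-row − (-2)·(row 1/3).
Updated z-row coefficients: p: 0, q: -17/3, s1: 2/3, s2: 0, s3: 0, s4: 0, s5: 0.
The most negative is -17/3 in column q, so q would enter next.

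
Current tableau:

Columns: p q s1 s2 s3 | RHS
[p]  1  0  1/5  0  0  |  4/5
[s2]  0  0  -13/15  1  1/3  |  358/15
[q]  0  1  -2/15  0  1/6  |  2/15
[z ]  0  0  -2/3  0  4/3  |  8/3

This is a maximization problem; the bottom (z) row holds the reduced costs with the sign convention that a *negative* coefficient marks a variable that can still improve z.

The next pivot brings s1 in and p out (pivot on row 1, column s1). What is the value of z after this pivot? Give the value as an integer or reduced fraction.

Minimum ratio for s1: (4/5)/(1/5) = 4.
z changes by −(z-row coeff of s1)·ratio = −(-2/3)·4 = 8/3.
New z = 8/3 + (8/3) = 16/3.

16/3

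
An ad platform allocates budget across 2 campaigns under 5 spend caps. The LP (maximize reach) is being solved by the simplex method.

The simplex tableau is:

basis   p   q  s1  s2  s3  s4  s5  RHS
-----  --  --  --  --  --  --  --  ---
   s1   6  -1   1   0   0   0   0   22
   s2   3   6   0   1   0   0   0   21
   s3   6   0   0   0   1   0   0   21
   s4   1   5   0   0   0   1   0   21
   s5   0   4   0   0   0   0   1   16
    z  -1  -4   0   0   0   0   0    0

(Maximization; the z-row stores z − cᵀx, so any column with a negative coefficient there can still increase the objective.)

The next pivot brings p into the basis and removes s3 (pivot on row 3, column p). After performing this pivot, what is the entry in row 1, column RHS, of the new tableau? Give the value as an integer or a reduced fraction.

1

Pivot element is row 3, column p: 6.
Normalize row 3: new (row 3, RHS) = 21/6 = 7/2.
row 1 ← row 1 − 6·(new row 3): 22 − 6·(7/2) = 1.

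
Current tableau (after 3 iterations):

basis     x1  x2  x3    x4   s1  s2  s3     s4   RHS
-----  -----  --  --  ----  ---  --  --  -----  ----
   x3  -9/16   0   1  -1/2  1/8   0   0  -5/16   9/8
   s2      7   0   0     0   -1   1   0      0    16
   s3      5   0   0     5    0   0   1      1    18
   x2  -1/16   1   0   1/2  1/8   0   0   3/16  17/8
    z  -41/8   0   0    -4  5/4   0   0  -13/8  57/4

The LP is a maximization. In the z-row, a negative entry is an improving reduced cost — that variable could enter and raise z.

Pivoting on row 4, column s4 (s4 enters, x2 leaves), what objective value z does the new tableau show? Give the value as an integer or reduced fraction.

Minimum ratio for s4: (17/8)/(3/16) = 34/3.
z changes by −(z-row coeff of s4)·ratio = −(-13/8)·(34/3) = 221/12.
New z = 57/4 + (221/12) = 98/3.

98/3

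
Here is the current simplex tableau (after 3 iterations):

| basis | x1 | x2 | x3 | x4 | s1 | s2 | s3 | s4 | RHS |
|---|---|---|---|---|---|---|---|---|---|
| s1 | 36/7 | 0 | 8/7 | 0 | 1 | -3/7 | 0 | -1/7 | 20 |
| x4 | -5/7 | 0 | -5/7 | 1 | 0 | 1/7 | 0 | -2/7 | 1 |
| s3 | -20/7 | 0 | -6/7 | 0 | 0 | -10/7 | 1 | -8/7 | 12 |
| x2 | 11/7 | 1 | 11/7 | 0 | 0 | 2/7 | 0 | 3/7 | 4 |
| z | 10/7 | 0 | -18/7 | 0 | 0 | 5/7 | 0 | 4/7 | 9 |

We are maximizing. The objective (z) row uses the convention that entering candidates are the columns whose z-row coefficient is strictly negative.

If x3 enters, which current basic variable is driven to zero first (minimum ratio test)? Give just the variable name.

x2

Ratios: row 1 (s1): 20/(8/7) = 35/2; row 2 (x4): entry -5/7 ≤ 0, skip; row 3 (s3): entry -6/7 ≤ 0, skip; row 4 (x2): 4/(11/7) = 28/11.
Minimum ratio 28/11 is in the x2 row, so x2 leaves.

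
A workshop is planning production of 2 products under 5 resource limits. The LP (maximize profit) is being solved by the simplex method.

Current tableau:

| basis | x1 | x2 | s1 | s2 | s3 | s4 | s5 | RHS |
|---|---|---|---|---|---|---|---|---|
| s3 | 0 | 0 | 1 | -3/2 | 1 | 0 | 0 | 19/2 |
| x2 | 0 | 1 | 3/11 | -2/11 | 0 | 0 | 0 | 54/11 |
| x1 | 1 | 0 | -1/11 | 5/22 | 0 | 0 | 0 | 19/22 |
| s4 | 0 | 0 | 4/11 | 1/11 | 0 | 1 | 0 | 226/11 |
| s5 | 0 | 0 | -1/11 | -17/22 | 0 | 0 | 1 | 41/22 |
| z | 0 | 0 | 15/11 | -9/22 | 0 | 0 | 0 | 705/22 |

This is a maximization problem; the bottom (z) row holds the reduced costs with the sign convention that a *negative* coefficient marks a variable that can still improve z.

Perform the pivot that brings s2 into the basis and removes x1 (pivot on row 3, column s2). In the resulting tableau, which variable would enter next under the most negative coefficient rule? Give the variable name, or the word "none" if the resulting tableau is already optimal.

none

Pivot element 5/22. New z-row = old z-row − (-9/22)·(row 3/(5/22)).
Updated z-row coefficients: x1: 9/5, x2: 0, s1: 6/5, s2: 0, s3: 0, s4: 0, s5: 0.
No coefficient is strictly negative; the tableau after this pivot is optimal.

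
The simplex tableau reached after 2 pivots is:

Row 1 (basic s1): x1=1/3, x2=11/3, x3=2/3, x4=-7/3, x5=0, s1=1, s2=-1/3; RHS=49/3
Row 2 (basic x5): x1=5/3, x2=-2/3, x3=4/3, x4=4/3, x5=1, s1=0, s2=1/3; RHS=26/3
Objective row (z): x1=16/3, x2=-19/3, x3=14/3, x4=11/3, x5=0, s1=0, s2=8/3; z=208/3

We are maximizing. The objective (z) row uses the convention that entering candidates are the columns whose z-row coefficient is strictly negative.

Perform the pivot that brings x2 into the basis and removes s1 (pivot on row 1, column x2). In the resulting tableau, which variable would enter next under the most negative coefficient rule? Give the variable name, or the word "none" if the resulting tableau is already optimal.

Pivot element 11/3. New z-row = old z-row − (-19/3)·(row 1/(11/3)).
Updated z-row coefficients: x1: 65/11, x2: 0, x3: 64/11, x4: -4/11, x5: 0, s1: 19/11, s2: 23/11.
The most negative is -4/11 in column x4, so x4 would enter next.

x4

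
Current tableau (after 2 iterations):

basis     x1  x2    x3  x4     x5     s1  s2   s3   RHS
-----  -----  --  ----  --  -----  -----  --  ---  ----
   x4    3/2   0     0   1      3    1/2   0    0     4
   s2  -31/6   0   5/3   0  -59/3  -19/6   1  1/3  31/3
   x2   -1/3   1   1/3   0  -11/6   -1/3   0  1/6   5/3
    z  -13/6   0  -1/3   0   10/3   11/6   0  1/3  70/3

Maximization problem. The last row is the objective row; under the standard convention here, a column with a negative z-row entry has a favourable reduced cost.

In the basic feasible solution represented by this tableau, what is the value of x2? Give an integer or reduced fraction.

5/3

x2 is basic (row 3); its value is the RHS of that row: 5/3.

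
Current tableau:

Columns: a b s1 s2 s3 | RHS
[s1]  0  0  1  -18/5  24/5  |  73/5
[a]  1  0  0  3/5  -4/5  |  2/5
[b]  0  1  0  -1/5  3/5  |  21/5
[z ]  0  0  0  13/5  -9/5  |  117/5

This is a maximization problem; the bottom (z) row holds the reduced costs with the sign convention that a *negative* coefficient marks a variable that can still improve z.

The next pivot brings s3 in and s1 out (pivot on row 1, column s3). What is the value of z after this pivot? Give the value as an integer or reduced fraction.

231/8

Minimum ratio for s3: (73/5)/(24/5) = 73/24.
z changes by −(z-row coeff of s3)·ratio = −(-9/5)·(73/24) = 219/40.
New z = 117/5 + (219/40) = 231/8.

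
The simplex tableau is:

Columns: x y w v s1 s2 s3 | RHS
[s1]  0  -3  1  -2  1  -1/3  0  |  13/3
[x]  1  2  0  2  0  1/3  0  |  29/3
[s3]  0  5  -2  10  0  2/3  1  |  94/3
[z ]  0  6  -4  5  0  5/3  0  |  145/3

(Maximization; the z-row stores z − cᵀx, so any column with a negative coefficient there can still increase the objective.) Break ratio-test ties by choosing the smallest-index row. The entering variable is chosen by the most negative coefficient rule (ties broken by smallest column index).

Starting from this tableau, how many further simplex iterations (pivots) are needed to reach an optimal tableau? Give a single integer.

pivot: w in, s1 out → z = 197/3
pivot: y in, x out → z = 284/3
No improving column remains; optimal.

2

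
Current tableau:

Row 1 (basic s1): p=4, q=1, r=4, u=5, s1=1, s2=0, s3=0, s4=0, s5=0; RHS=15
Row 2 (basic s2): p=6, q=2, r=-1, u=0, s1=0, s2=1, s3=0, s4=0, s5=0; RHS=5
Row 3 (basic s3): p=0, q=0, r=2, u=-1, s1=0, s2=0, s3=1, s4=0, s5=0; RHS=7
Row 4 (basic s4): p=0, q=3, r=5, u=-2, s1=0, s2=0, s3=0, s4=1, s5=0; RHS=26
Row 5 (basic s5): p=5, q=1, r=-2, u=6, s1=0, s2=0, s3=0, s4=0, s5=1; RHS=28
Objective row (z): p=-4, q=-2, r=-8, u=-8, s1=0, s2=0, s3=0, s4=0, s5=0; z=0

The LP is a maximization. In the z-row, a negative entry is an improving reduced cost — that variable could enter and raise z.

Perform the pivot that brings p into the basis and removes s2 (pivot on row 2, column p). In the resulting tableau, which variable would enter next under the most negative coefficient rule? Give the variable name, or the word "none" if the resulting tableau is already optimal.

Pivot element 6. New z-row = old z-row − (-4)·(row 2/6).
Updated z-row coefficients: p: 0, q: -2/3, r: -26/3, u: -8, s1: 0, s2: 2/3, s3: 0, s4: 0, s5: 0.
The most negative is -26/3 in column r, so r would enter next.

r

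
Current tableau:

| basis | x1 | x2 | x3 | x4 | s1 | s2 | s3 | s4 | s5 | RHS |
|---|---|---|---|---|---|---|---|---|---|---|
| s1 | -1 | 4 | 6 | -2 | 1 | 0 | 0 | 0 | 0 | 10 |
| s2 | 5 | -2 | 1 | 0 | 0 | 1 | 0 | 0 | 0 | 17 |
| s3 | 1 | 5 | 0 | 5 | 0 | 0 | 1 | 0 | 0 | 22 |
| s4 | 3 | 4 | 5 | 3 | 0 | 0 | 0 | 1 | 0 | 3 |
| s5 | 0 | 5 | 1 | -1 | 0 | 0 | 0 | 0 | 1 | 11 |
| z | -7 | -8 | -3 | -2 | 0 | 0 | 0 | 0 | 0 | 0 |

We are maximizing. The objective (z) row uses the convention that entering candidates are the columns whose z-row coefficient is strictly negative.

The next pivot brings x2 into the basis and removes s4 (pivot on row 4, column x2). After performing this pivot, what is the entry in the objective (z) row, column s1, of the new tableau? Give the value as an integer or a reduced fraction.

Pivot element is row 4, column x2: 4.
Normalize row 4: new (row 4, s1) = 0/4 = 0.
z-row ← z-row − (-8)·(new row 4): 0 − (-8)·0 = 0.

0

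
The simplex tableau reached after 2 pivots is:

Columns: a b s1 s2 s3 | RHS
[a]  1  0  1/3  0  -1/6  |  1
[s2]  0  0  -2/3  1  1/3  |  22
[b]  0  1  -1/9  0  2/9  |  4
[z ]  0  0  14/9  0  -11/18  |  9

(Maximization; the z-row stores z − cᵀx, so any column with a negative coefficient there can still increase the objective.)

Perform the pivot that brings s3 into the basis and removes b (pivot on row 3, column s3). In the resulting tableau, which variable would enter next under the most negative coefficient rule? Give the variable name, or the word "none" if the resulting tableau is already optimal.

none

Pivot element 2/9. New z-row = old z-row − (-11/18)·(row 3/(2/9)).
Updated z-row coefficients: a: 0, b: 11/4, s1: 5/4, s2: 0, s3: 0.
No coefficient is strictly negative; the tableau after this pivot is optimal.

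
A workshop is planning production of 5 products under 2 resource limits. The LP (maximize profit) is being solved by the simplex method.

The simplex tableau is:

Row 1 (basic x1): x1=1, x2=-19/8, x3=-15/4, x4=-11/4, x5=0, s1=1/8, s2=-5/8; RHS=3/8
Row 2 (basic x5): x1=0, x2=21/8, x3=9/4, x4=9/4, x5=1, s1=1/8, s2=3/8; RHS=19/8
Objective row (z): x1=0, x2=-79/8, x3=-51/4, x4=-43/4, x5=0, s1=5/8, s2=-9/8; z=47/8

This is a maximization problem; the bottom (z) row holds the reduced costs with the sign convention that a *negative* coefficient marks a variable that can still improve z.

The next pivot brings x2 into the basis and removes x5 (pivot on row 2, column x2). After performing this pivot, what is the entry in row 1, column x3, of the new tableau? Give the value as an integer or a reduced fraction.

Pivot element is row 2, column x2: 21/8.
Normalize row 2: new (row 2, x3) = (9/4)/(21/8) = 6/7.
row 1 ← row 1 − (-19/8)·(new row 2): -15/4 − (-19/8)·(6/7) = -12/7.

-12/7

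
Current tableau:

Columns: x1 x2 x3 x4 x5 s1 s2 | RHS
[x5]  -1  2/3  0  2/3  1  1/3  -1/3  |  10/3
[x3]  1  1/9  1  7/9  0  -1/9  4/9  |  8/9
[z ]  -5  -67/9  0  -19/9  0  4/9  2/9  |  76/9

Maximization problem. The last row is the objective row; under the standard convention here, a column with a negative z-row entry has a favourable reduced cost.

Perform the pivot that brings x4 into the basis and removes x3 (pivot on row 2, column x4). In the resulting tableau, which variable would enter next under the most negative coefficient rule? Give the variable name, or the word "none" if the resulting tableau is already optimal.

Pivot element 7/9. New z-row = old z-row − (-19/9)·(row 2/(7/9)).
Updated z-row coefficients: x1: -16/7, x2: -50/7, x3: 19/7, x4: 0, x5: 0, s1: 1/7, s2: 10/7.
The most negative is -50/7 in column x2, so x2 would enter next.

x2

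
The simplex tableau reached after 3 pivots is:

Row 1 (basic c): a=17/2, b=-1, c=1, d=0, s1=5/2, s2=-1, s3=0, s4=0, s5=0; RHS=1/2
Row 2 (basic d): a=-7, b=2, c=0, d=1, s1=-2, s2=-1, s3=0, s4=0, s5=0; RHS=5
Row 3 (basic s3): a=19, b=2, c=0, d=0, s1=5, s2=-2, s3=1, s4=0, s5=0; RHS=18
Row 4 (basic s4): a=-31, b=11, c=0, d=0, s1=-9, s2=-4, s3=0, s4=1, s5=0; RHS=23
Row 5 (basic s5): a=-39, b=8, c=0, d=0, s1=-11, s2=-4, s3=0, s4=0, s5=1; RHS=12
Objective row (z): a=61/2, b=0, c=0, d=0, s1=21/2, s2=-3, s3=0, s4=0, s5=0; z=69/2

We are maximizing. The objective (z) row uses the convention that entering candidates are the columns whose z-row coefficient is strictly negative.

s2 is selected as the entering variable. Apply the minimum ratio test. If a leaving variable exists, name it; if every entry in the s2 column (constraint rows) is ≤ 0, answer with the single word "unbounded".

s2-column entries: row 1: -1, row 2: -1, row 3: -2, row 4: -4, row 5: -4. All ≤ 0, so s2 can increase without bound; the LP is unbounded in this direction.

unbounded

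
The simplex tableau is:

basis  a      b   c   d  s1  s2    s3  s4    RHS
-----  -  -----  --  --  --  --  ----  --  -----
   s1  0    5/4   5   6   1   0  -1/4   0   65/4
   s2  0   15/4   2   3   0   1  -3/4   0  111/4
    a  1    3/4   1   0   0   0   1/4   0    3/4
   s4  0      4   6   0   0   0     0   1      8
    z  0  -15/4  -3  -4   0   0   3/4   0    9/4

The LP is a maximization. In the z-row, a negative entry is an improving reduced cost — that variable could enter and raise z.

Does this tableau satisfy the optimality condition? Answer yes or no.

no

Column b has objective-row coefficient -15/4, which is negative; an improving pivot exists, so not yet optimal.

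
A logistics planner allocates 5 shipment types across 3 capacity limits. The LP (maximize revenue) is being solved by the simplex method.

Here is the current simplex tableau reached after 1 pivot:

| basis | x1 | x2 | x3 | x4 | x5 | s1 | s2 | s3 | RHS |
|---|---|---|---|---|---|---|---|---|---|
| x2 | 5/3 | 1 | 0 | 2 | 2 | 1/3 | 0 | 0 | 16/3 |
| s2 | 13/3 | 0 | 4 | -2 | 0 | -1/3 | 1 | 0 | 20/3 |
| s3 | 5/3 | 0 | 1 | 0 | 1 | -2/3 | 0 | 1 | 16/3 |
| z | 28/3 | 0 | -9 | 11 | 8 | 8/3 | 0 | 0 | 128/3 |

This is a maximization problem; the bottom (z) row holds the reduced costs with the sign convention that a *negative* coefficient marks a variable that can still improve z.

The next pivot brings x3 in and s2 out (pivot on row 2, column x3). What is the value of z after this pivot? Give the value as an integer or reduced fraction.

173/3

Minimum ratio for x3: (20/3)/4 = 5/3.
z changes by −(z-row coeff of x3)·ratio = −(-9)·(5/3) = 15.
New z = 128/3 + 15 = 173/3.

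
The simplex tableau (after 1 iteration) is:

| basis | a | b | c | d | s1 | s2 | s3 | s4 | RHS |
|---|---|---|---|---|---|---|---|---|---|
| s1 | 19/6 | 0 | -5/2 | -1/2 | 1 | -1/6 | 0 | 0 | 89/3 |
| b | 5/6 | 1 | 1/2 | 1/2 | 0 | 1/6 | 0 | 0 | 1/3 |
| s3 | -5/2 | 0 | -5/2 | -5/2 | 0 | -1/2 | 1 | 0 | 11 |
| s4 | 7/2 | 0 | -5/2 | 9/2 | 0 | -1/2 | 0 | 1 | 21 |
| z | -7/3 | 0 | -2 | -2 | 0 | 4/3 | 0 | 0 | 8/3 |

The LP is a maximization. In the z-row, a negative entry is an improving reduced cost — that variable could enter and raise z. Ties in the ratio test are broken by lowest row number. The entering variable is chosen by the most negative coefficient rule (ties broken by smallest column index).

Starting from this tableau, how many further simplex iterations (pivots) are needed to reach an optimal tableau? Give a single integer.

pivot: a in, b out → z = 18/5
pivot: c in, a out → z = 4
No improving column remains; optimal.

2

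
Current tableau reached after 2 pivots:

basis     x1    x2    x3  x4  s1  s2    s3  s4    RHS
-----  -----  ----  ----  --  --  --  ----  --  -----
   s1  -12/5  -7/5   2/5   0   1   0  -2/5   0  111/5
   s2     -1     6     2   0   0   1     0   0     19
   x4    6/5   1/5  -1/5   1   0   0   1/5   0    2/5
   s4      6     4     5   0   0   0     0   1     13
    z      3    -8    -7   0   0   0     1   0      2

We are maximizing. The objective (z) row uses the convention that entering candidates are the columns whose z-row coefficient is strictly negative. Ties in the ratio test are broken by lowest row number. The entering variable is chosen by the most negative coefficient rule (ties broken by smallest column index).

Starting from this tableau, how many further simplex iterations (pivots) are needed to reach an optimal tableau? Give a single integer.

2

pivot: x2 in, x4 out → z = 18
pivot: x3 in, s4 out → z = 79/3
No improving column remains; optimal.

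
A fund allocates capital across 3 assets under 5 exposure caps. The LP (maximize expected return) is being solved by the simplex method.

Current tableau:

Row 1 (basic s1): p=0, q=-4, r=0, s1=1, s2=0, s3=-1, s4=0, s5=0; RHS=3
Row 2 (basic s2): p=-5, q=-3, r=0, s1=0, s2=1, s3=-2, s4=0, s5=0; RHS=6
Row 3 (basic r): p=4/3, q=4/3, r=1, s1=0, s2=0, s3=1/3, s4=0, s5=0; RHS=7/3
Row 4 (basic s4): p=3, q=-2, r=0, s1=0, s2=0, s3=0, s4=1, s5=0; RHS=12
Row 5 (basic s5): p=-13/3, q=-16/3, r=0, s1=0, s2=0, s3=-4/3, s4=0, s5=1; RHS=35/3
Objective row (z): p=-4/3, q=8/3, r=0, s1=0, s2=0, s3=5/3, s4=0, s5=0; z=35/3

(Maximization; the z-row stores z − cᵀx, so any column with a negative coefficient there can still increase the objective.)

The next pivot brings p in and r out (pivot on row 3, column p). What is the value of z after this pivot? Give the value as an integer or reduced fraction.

14

Minimum ratio for p: (7/3)/(4/3) = 7/4.
z changes by −(z-row coeff of p)·ratio = −(-4/3)·(7/4) = 7/3.
New z = 35/3 + (7/3) = 14.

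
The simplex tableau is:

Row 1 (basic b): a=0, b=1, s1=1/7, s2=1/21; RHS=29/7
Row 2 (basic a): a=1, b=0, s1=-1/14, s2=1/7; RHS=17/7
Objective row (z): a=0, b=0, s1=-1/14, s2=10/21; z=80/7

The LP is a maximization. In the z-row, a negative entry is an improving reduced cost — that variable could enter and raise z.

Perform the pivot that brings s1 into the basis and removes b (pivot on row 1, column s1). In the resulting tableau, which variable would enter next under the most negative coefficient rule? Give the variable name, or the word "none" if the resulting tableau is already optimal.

none

Pivot element 1/7. New z-row = old z-row − (-1/14)·(row 1/(1/7)).
Updated z-row coefficients: a: 0, b: 1/2, s1: 0, s2: 1/2.
No coefficient is strictly negative; the tableau after this pivot is optimal.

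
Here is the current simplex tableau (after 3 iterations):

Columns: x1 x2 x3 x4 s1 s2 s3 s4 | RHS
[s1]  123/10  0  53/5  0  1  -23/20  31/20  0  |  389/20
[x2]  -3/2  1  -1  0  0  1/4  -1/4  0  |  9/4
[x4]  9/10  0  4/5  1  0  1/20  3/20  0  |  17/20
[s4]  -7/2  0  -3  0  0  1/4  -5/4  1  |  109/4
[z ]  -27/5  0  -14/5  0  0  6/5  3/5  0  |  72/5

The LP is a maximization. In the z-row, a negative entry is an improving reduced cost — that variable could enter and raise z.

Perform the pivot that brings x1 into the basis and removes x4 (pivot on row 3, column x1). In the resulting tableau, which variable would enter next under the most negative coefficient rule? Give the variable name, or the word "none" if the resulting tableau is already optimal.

Pivot element 9/10. New z-row = old z-row − (-27/5)·(row 3/(9/10)).
Updated z-row coefficients: x1: 0, x2: 0, x3: 2, x4: 6, s1: 0, s2: 3/2, s3: 3/2, s4: 0.
No coefficient is strictly negative; the tableau after this pivot is optimal.

none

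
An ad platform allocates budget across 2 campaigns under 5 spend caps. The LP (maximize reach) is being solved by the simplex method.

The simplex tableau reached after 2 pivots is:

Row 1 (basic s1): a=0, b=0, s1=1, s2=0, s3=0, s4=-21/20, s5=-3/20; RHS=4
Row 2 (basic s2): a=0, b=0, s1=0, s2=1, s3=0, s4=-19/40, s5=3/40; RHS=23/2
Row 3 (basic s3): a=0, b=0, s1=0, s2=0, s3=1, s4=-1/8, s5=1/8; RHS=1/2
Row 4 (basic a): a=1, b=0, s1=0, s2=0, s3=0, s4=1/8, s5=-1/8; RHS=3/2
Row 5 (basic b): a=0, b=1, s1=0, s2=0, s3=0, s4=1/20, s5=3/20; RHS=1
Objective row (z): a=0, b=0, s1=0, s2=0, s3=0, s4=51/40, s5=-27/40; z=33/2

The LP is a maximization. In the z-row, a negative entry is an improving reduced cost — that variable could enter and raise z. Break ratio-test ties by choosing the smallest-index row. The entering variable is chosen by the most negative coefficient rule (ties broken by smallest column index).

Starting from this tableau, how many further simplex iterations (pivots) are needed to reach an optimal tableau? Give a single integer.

1

pivot: s5 in, s3 out → z = 96/5
No improving column remains; optimal.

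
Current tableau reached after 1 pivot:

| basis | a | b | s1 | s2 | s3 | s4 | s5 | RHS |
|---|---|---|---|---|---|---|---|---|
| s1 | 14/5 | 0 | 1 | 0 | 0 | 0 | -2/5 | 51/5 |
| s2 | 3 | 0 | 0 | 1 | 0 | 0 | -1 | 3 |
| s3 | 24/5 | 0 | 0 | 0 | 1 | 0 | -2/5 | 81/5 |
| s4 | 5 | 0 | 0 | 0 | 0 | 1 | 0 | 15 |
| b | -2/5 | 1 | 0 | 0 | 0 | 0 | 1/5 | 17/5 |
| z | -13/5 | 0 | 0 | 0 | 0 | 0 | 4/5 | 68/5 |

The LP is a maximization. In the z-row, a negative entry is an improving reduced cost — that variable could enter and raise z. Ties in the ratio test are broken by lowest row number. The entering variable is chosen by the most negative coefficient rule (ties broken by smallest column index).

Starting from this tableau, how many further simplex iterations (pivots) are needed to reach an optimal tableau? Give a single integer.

2

pivot: a in, s2 out → z = 81/5
pivot: s5 in, s4 out → z = 83/5
No improving column remains; optimal.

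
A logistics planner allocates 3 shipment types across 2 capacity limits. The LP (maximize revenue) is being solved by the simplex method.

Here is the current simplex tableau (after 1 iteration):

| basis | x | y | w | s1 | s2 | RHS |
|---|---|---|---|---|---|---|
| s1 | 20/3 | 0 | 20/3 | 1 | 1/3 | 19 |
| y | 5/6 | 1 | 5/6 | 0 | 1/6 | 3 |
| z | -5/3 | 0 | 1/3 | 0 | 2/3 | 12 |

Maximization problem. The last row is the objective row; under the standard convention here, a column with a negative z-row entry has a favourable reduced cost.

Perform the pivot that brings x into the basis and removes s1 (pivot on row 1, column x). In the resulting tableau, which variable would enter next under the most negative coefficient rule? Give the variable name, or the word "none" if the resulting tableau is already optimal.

Pivot element 20/3. New z-row = old z-row − (-5/3)·(row 1/(20/3)).
Updated z-row coefficients: x: 0, y: 0, w: 2, s1: 1/4, s2: 3/4.
No coefficient is strictly negative; the tableau after this pivot is optimal.

none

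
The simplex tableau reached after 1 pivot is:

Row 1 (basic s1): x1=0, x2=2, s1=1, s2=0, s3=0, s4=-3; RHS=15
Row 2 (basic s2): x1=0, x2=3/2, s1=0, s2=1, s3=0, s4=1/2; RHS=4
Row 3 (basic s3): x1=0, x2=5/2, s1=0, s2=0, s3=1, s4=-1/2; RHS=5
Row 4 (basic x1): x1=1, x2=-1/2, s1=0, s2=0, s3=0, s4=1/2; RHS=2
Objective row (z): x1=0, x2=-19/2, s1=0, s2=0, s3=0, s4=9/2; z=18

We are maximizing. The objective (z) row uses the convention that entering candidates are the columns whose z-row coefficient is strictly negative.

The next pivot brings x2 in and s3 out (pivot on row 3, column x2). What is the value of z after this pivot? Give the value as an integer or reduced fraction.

Minimum ratio for x2: 5/(5/2) = 2.
z changes by −(z-row coeff of x2)·ratio = −(-19/2)·2 = 19.
New z = 18 + 19 = 37.

37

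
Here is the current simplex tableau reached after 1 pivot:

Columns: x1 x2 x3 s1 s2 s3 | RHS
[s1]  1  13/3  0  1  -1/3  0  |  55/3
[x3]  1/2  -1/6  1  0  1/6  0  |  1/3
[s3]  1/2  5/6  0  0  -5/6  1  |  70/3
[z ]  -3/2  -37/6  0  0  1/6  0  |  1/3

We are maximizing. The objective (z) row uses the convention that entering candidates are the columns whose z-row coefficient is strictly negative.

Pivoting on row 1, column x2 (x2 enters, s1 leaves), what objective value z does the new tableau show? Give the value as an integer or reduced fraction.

687/26

Minimum ratio for x2: (55/3)/(13/3) = 55/13.
z changes by −(z-row coeff of x2)·ratio = −(-37/6)·(55/13) = 2035/78.
New z = 1/3 + (2035/78) = 687/26.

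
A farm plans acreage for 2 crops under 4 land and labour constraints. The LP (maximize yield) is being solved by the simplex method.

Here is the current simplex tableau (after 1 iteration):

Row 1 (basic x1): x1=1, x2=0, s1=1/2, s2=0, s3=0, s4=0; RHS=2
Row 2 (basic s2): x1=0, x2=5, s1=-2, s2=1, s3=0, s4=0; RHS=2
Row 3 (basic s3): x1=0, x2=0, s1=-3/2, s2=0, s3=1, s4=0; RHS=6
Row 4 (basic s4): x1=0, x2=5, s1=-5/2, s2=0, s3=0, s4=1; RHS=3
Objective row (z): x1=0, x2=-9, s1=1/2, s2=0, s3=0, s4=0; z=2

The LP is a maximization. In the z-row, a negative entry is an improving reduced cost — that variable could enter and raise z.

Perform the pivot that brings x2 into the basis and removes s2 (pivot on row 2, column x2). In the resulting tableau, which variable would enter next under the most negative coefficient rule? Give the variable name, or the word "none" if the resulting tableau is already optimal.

Pivot element 5. New z-row = old z-row − (-9)·(row 2/5).
Updated z-row coefficients: x1: 0, x2: 0, s1: -31/10, s2: 9/5, s3: 0, s4: 0.
The most negative is -31/10 in column s1, so s1 would enter next.

s1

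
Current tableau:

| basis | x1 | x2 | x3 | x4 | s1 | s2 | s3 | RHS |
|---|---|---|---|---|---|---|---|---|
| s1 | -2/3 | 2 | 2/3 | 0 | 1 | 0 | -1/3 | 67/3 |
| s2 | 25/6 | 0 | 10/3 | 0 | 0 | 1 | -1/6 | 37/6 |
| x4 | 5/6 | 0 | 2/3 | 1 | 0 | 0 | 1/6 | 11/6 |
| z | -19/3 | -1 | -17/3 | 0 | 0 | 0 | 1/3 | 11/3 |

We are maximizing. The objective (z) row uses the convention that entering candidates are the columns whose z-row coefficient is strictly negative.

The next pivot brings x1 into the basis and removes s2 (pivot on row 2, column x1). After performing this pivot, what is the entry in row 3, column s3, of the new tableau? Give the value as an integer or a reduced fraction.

Pivot element is row 2, column x1: 25/6.
Normalize row 2: new (row 2, s3) = (-1/6)/(25/6) = -1/25.
row 3 ← row 3 − (5/6)·(new row 2): 1/6 − (5/6)·(-1/25) = 1/5.

1/5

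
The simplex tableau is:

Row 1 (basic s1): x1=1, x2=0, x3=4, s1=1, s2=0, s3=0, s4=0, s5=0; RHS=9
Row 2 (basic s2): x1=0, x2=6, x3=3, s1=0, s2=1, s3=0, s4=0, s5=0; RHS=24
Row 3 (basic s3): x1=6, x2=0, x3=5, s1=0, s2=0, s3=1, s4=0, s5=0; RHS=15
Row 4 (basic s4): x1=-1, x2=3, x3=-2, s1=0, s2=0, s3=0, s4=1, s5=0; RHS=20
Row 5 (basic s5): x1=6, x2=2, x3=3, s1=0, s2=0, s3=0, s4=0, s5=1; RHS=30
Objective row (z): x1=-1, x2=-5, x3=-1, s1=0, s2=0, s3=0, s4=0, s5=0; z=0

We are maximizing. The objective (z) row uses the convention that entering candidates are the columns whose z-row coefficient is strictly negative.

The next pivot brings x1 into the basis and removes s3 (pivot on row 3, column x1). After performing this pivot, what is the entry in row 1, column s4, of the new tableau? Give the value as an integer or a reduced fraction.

0

Pivot element is row 3, column x1: 6.
Normalize row 3: new (row 3, s4) = 0/6 = 0.
row 1 ← row 1 − 1·(new row 3): 0 − 1·0 = 0.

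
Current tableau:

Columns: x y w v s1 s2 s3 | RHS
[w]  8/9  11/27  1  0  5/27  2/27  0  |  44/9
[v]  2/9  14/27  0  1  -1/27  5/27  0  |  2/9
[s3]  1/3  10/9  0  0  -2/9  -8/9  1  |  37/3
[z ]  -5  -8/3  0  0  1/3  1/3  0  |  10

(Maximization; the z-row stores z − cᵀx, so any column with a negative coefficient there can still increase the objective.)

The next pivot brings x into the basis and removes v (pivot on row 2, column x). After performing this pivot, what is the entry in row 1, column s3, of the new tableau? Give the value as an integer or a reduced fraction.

Pivot element is row 2, column x: 2/9.
Normalize row 2: new (row 2, s3) = 0/(2/9) = 0.
row 1 ← row 1 − (8/9)·(new row 2): 0 − (8/9)·0 = 0.

0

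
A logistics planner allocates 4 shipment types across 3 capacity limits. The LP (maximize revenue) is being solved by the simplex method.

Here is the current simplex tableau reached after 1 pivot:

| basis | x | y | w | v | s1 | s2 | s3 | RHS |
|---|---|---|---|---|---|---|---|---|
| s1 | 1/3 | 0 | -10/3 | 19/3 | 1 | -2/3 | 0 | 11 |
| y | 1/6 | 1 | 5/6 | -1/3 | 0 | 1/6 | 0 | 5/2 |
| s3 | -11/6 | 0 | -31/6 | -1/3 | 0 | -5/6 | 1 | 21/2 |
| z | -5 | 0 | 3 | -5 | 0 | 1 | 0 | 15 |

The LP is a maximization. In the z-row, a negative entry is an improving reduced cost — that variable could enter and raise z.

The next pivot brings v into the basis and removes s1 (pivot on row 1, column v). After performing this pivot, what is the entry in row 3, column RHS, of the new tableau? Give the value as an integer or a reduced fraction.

Pivot element is row 1, column v: 19/3.
Normalize row 1: new (row 1, RHS) = 11/(19/3) = 33/19.
row 3 ← row 3 − (-1/3)·(new row 1): 21/2 − (-1/3)·(33/19) = 421/38.

421/38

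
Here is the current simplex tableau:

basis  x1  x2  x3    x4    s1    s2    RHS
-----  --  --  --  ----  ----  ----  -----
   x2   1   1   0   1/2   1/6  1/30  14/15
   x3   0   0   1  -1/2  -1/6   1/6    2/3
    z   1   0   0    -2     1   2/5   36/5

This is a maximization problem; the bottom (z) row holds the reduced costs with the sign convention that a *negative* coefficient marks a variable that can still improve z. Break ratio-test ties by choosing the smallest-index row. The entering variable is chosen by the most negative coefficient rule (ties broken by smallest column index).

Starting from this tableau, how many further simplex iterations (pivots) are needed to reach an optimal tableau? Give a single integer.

1

pivot: x4 in, x2 out → z = 164/15
No improving column remains; optimal.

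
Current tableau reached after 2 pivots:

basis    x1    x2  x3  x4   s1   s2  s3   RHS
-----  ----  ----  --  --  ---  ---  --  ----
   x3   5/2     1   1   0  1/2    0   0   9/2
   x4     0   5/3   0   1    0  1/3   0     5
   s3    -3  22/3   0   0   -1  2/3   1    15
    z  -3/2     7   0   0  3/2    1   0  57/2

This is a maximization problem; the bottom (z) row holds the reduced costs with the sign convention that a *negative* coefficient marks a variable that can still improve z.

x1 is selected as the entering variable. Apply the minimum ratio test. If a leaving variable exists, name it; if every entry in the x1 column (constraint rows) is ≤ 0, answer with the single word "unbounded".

x3

Ratios: row 1 (x3): (9/2)/(5/2) = 9/5; row 2 (x4): entry 0 ≤ 0, skip; row 3 (s3): entry -3 ≤ 0, skip.
Minimum ratio is in the x3 row, so x3 leaves.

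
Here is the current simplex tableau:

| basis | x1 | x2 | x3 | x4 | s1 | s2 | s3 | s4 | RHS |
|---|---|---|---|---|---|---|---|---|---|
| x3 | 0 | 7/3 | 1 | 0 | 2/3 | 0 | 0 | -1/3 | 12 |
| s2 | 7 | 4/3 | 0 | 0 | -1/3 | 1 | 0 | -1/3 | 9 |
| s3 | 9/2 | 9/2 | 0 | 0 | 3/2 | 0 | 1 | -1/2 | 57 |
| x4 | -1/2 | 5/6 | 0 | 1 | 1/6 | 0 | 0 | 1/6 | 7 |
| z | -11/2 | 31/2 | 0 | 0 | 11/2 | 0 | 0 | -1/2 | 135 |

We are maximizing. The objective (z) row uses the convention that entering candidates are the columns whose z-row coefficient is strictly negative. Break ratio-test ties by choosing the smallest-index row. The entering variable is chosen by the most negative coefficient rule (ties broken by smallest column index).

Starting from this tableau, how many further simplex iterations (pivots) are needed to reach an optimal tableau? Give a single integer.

2

pivot: x1 in, s2 out → z = 1989/14
pivot: s4 in, x4 out → z = 1097/6
No improving column remains; optimal.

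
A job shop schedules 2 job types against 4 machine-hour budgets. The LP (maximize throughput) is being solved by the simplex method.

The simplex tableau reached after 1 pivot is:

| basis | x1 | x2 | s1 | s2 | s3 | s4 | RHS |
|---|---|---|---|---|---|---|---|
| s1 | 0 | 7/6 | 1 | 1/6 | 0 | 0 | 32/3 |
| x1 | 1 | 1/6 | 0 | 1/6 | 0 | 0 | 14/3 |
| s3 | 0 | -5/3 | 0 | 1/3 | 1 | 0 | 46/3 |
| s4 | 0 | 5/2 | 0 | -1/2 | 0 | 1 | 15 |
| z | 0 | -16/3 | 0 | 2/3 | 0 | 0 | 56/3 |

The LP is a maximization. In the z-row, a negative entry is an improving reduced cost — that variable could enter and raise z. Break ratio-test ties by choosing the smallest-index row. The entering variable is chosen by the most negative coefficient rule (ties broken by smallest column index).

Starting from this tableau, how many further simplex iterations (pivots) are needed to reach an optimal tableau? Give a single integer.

pivot: x2 in, s4 out → z = 152/3
pivot: s2 in, s1 out → z = 163/3
No improving column remains; optimal.

2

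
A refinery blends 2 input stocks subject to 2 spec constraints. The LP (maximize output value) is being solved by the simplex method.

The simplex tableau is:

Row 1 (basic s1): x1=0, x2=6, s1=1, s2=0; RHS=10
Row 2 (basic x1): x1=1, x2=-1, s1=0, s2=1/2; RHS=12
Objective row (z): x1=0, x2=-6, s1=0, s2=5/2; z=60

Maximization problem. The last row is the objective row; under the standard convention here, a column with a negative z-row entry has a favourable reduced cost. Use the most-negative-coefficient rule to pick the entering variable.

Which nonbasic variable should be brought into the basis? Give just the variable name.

x2

Objective-row coefficients: x1: 0, x2: -6, s1: 0, s2: 5/2.
The most negative is -6 in column x2, so x2 enters.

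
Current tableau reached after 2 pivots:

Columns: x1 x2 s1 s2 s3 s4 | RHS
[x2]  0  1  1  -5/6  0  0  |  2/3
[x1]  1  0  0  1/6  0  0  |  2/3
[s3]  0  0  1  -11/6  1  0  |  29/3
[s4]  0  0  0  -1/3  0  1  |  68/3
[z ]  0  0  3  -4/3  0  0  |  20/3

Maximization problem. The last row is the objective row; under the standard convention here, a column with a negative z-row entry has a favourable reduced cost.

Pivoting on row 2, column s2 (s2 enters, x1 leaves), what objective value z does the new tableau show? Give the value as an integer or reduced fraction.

Minimum ratio for s2: (2/3)/(1/6) = 4.
z changes by −(z-row coeff of s2)·ratio = −(-4/3)·4 = 16/3.
New z = 20/3 + (16/3) = 12.

12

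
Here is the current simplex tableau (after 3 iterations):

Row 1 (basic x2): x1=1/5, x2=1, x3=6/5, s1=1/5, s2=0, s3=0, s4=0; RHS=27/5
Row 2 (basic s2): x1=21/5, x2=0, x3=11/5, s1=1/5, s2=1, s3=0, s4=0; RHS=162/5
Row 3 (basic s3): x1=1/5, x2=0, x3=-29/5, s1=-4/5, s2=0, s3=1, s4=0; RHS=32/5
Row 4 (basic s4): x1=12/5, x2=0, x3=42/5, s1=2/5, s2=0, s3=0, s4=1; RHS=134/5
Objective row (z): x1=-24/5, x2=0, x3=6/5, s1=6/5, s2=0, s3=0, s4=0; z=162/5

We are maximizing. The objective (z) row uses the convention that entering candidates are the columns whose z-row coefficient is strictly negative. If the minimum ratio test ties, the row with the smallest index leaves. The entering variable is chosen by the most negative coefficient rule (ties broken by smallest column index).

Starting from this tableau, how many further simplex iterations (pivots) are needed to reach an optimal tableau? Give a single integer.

pivot: x1 in, s2 out → z = 486/7
No improving column remains; optimal.

1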